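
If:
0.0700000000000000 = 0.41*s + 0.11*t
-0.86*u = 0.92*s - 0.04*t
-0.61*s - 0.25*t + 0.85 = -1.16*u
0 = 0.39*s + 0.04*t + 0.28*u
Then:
No Solution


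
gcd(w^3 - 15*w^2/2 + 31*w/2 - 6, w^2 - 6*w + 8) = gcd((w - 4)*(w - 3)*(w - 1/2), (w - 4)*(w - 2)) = w - 4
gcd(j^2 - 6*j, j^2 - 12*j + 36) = j - 6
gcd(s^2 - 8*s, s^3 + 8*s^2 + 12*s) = s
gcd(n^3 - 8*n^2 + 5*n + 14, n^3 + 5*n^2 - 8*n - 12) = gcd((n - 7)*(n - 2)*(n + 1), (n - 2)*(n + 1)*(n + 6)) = n^2 - n - 2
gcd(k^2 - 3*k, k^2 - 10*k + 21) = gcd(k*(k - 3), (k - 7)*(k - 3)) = k - 3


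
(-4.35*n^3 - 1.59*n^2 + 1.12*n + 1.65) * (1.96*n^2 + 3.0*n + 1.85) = -8.526*n^5 - 16.1664*n^4 - 10.6223*n^3 + 3.6525*n^2 + 7.022*n + 3.0525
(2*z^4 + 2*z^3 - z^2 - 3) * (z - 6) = 2*z^5 - 10*z^4 - 13*z^3 + 6*z^2 - 3*z + 18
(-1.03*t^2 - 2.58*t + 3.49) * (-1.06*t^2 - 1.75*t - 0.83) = 1.0918*t^4 + 4.5373*t^3 + 1.6705*t^2 - 3.9661*t - 2.8967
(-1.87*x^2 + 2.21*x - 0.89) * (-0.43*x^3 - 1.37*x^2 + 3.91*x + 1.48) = 0.8041*x^5 + 1.6116*x^4 - 9.9567*x^3 + 7.0928*x^2 - 0.2091*x - 1.3172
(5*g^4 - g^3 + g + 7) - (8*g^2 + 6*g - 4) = 5*g^4 - g^3 - 8*g^2 - 5*g + 11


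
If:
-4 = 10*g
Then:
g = -2/5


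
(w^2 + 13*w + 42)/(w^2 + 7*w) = (w + 6)/w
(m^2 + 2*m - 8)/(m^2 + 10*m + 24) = (m - 2)/(m + 6)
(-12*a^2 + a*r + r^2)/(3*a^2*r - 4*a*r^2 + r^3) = (4*a + r)/(r*(-a + r))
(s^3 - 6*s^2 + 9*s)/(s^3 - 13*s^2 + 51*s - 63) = s/(s - 7)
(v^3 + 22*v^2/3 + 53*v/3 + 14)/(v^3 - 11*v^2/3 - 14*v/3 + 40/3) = (3*v^2 + 16*v + 21)/(3*v^2 - 17*v + 20)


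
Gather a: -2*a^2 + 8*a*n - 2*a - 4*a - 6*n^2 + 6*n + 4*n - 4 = -2*a^2 + a*(8*n - 6) - 6*n^2 + 10*n - 4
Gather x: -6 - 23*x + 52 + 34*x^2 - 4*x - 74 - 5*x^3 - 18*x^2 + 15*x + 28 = -5*x^3 + 16*x^2 - 12*x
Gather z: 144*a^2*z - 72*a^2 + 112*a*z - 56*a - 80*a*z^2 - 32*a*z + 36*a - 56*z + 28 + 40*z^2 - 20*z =-72*a^2 - 20*a + z^2*(40 - 80*a) + z*(144*a^2 + 80*a - 76) + 28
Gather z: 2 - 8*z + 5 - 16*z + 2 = 9 - 24*z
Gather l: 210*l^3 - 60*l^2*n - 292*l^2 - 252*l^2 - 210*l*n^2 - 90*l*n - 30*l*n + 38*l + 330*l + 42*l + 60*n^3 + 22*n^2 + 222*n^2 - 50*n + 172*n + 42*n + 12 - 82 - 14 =210*l^3 + l^2*(-60*n - 544) + l*(-210*n^2 - 120*n + 410) + 60*n^3 + 244*n^2 + 164*n - 84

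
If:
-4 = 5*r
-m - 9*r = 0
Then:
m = 36/5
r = -4/5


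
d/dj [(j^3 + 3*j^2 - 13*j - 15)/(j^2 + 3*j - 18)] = (j^2 + 12*j + 31)/(j^2 + 12*j + 36)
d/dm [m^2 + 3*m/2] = 2*m + 3/2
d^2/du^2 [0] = 0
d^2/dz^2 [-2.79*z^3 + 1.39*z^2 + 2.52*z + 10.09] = 2.78 - 16.74*z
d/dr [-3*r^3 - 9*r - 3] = -9*r^2 - 9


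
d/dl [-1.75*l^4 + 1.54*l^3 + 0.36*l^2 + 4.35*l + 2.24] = -7.0*l^3 + 4.62*l^2 + 0.72*l + 4.35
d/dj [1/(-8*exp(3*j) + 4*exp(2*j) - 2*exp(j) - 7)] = (24*exp(2*j) - 8*exp(j) + 2)*exp(j)/(8*exp(3*j) - 4*exp(2*j) + 2*exp(j) + 7)^2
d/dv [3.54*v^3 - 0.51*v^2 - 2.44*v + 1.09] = 10.62*v^2 - 1.02*v - 2.44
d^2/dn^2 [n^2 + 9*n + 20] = 2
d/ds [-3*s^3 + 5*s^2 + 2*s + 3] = -9*s^2 + 10*s + 2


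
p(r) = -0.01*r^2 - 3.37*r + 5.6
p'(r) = -0.02*r - 3.37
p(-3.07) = 15.85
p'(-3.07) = -3.31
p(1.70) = -0.16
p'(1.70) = -3.40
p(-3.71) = 17.97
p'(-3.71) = -3.30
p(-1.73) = 11.40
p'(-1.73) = -3.34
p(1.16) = 1.68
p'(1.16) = -3.39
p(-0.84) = 8.42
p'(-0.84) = -3.35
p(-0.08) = 5.87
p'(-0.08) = -3.37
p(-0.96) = 8.83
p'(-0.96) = -3.35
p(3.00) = -4.60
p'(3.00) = -3.43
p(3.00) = -4.60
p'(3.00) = -3.43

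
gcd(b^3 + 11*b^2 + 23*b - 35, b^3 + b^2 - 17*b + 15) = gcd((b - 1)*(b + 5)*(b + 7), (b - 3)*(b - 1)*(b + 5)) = b^2 + 4*b - 5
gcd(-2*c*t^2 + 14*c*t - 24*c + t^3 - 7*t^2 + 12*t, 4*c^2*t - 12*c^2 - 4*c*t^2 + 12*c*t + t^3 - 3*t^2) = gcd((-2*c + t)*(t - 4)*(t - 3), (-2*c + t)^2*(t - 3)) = -2*c*t + 6*c + t^2 - 3*t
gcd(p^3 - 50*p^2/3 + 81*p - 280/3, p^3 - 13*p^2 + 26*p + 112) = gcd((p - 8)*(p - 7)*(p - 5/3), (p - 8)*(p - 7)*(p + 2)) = p^2 - 15*p + 56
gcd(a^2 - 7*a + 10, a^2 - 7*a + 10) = a^2 - 7*a + 10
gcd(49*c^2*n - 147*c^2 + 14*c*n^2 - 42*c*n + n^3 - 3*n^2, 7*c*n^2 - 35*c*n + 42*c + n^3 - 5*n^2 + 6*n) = 7*c*n - 21*c + n^2 - 3*n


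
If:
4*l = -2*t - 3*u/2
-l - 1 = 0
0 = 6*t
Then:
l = -1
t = 0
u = 8/3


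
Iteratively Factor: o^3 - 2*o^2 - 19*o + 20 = (o + 4)*(o^2 - 6*o + 5) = (o - 5)*(o + 4)*(o - 1)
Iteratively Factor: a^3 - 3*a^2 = (a)*(a^2 - 3*a) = a^2*(a - 3)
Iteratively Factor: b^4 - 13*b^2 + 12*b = (b - 3)*(b^3 + 3*b^2 - 4*b) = (b - 3)*(b + 4)*(b^2 - b) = b*(b - 3)*(b + 4)*(b - 1)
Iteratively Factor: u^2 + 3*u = (u)*(u + 3)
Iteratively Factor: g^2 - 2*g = (g - 2)*(g)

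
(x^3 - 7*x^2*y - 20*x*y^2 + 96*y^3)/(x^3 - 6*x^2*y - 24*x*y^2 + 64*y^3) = (x - 3*y)/(x - 2*y)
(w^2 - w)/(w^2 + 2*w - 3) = w/(w + 3)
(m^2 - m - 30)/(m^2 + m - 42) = (m + 5)/(m + 7)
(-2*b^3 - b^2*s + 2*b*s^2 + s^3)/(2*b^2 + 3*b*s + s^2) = -b + s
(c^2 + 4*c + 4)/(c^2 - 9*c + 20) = (c^2 + 4*c + 4)/(c^2 - 9*c + 20)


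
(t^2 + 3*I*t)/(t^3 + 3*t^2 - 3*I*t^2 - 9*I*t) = (t + 3*I)/(t^2 + 3*t*(1 - I) - 9*I)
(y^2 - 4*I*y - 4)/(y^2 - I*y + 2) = (y - 2*I)/(y + I)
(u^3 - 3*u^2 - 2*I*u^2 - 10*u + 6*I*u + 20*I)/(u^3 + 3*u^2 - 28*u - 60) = (u - 2*I)/(u + 6)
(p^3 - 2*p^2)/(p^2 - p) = p*(p - 2)/(p - 1)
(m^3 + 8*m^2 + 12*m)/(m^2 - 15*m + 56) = m*(m^2 + 8*m + 12)/(m^2 - 15*m + 56)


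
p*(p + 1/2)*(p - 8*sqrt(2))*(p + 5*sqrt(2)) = p^4 - 3*sqrt(2)*p^3 + p^3/2 - 80*p^2 - 3*sqrt(2)*p^2/2 - 40*p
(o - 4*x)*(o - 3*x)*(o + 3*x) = o^3 - 4*o^2*x - 9*o*x^2 + 36*x^3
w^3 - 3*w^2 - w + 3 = (w - 3)*(w - 1)*(w + 1)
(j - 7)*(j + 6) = j^2 - j - 42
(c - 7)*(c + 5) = c^2 - 2*c - 35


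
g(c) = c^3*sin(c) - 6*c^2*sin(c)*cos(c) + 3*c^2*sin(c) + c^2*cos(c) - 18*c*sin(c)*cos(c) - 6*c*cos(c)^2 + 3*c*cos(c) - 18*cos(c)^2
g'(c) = c^3*cos(c) + 6*c^2*sin(c)^2 + 2*c^2*sin(c) - 6*c^2*cos(c)^2 + 3*c^2*cos(c) + 18*c*sin(c)^2 + 3*c*sin(c) - 18*c*cos(c)^2 + 2*c*cos(c) + 18*sin(c)*cos(c) - 6*cos(c)^2 + 3*cos(c)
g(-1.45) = -5.25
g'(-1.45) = -14.79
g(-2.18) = 1.25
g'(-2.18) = -1.10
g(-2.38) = 1.12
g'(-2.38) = 2.11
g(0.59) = -18.29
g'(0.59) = 5.22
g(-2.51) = 0.77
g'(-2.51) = 3.05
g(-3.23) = 0.81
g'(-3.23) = -5.10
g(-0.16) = -17.50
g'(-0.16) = -3.30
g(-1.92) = 0.21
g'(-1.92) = -7.03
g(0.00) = -18.00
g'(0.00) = -3.00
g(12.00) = -582.18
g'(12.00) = 1201.12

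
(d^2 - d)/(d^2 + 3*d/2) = 2*(d - 1)/(2*d + 3)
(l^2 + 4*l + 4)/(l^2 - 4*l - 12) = (l + 2)/(l - 6)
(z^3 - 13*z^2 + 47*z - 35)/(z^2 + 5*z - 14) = (z^3 - 13*z^2 + 47*z - 35)/(z^2 + 5*z - 14)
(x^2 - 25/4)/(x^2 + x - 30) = (x^2 - 25/4)/(x^2 + x - 30)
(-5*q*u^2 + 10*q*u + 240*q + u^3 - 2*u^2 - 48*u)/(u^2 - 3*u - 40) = (-5*q*u - 30*q + u^2 + 6*u)/(u + 5)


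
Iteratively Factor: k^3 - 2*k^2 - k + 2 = (k - 1)*(k^2 - k - 2) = (k - 2)*(k - 1)*(k + 1)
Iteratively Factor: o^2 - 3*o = (o)*(o - 3)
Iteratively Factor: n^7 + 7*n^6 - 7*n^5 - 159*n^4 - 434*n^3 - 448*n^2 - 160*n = (n + 1)*(n^6 + 6*n^5 - 13*n^4 - 146*n^3 - 288*n^2 - 160*n) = (n - 5)*(n + 1)*(n^5 + 11*n^4 + 42*n^3 + 64*n^2 + 32*n) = (n - 5)*(n + 1)*(n + 4)*(n^4 + 7*n^3 + 14*n^2 + 8*n) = n*(n - 5)*(n + 1)*(n + 4)*(n^3 + 7*n^2 + 14*n + 8) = n*(n - 5)*(n + 1)^2*(n + 4)*(n^2 + 6*n + 8) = n*(n - 5)*(n + 1)^2*(n + 2)*(n + 4)*(n + 4)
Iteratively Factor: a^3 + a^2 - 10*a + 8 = (a + 4)*(a^2 - 3*a + 2) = (a - 1)*(a + 4)*(a - 2)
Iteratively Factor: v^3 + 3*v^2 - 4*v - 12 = (v + 3)*(v^2 - 4) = (v - 2)*(v + 3)*(v + 2)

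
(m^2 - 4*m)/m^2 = (m - 4)/m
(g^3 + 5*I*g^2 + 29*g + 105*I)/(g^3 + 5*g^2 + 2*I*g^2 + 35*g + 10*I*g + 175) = (g + 3*I)/(g + 5)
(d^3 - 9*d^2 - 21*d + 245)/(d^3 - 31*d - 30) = (d^2 - 14*d + 49)/(d^2 - 5*d - 6)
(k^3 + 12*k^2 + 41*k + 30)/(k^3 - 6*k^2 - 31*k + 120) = (k^2 + 7*k + 6)/(k^2 - 11*k + 24)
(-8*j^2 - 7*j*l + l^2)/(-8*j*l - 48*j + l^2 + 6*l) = (j + l)/(l + 6)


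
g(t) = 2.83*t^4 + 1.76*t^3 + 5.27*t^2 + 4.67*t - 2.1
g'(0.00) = 4.67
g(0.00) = -2.10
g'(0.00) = 4.67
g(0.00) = -2.10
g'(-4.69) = -1096.41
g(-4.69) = 1279.59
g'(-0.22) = 2.49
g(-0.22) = -2.88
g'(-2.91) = -260.24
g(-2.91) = 188.50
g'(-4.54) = -993.64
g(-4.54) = 1122.92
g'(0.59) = 15.05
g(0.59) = 3.19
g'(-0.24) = 2.29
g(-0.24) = -2.93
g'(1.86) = 115.38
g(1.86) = 70.02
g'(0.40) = 10.46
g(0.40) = 0.80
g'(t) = 11.32*t^3 + 5.28*t^2 + 10.54*t + 4.67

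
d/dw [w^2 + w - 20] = 2*w + 1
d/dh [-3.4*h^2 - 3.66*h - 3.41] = -6.8*h - 3.66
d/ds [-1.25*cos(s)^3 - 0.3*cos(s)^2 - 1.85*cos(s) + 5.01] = (3.75*cos(s)^2 + 0.6*cos(s) + 1.85)*sin(s)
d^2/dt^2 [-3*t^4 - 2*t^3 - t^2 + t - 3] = -36*t^2 - 12*t - 2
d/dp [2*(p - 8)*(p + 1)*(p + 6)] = 6*p^2 - 4*p - 100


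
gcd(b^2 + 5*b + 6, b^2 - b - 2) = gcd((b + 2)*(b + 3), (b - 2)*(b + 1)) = 1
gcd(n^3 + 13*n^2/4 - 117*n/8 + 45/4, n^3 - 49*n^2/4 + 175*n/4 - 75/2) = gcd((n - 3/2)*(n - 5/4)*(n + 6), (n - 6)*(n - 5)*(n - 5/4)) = n - 5/4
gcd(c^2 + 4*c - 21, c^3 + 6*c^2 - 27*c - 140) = c + 7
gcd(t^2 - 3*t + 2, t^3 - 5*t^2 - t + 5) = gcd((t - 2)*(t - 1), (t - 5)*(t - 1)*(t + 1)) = t - 1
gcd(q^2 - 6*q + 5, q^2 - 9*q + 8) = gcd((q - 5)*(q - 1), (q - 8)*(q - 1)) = q - 1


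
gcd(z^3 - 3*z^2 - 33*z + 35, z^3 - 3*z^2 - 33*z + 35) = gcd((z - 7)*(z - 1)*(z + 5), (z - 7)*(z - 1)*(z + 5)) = z^3 - 3*z^2 - 33*z + 35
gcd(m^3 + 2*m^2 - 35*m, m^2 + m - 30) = m - 5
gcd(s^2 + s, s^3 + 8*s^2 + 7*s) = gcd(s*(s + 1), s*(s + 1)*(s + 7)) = s^2 + s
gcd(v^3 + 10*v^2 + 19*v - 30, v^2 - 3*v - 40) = v + 5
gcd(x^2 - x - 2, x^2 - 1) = x + 1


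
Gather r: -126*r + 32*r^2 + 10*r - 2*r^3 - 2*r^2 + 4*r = -2*r^3 + 30*r^2 - 112*r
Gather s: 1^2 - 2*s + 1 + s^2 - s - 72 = s^2 - 3*s - 70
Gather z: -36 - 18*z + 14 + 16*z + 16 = -2*z - 6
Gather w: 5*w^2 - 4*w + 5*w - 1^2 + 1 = 5*w^2 + w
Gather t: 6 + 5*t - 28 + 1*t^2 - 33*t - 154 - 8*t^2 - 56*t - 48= -7*t^2 - 84*t - 224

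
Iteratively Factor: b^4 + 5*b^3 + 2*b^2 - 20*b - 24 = (b + 2)*(b^3 + 3*b^2 - 4*b - 12) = (b + 2)^2*(b^2 + b - 6) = (b + 2)^2*(b + 3)*(b - 2)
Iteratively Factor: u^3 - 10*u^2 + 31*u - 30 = (u - 3)*(u^2 - 7*u + 10) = (u - 3)*(u - 2)*(u - 5)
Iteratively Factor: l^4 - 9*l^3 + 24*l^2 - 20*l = (l)*(l^3 - 9*l^2 + 24*l - 20) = l*(l - 2)*(l^2 - 7*l + 10) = l*(l - 2)^2*(l - 5)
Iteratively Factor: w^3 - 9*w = (w)*(w^2 - 9) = w*(w + 3)*(w - 3)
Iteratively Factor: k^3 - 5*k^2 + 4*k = (k - 1)*(k^2 - 4*k) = (k - 4)*(k - 1)*(k)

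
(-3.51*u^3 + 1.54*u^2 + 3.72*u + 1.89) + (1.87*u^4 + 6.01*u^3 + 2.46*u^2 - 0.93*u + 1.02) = 1.87*u^4 + 2.5*u^3 + 4.0*u^2 + 2.79*u + 2.91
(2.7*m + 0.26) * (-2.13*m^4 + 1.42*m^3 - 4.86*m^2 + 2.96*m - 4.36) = -5.751*m^5 + 3.2802*m^4 - 12.7528*m^3 + 6.7284*m^2 - 11.0024*m - 1.1336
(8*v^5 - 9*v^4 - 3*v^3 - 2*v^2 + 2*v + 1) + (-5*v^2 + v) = 8*v^5 - 9*v^4 - 3*v^3 - 7*v^2 + 3*v + 1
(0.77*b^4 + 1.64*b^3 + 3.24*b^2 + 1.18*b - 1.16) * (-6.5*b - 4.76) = -5.005*b^5 - 14.3252*b^4 - 28.8664*b^3 - 23.0924*b^2 + 1.9232*b + 5.5216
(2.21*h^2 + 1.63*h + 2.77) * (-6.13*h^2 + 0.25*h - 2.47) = -13.5473*h^4 - 9.4394*h^3 - 22.0313*h^2 - 3.3336*h - 6.8419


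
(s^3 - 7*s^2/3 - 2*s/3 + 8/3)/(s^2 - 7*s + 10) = (3*s^2 - s - 4)/(3*(s - 5))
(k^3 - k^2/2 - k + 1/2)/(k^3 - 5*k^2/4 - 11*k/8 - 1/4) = 4*(-2*k^3 + k^2 + 2*k - 1)/(-8*k^3 + 10*k^2 + 11*k + 2)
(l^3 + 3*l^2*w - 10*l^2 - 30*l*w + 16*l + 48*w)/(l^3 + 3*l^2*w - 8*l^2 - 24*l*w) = (l - 2)/l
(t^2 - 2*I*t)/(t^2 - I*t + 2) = t/(t + I)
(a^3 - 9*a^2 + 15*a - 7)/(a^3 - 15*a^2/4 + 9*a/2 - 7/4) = 4*(a - 7)/(4*a - 7)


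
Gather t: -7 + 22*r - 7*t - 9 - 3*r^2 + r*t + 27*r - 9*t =-3*r^2 + 49*r + t*(r - 16) - 16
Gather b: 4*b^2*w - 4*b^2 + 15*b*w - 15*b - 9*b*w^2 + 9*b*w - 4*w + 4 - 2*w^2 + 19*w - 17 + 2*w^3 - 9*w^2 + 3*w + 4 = b^2*(4*w - 4) + b*(-9*w^2 + 24*w - 15) + 2*w^3 - 11*w^2 + 18*w - 9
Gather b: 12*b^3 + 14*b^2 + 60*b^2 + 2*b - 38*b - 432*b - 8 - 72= 12*b^3 + 74*b^2 - 468*b - 80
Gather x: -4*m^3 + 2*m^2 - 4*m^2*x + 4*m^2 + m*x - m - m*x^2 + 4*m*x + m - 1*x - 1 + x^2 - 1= -4*m^3 + 6*m^2 + x^2*(1 - m) + x*(-4*m^2 + 5*m - 1) - 2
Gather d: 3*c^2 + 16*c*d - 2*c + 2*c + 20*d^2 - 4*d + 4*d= 3*c^2 + 16*c*d + 20*d^2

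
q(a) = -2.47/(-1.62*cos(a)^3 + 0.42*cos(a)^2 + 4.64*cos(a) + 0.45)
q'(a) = -2.47*(-4.86*sin(a)*cos(a)^2 + 0.84*sin(a)*cos(a) + 4.64*sin(a))/(-1.62*cos(a)^3 + 0.42*cos(a)^2 + 4.64*cos(a) + 0.45)^2 = (12.0042*cos(a)^2 - 2.0748*cos(a) - 11.4608)*sin(a)/(-1.62*cos(a)^3 + 0.42*cos(a)^2 + 4.64*cos(a) + 0.45)^2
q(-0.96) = -0.84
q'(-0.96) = 0.82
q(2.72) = 1.12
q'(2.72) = 0.04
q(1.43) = -2.24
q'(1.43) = -9.34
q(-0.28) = -0.64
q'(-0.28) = 0.04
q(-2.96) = 1.14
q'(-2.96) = -0.08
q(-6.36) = -0.64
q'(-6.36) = 0.01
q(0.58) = -0.67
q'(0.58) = -0.19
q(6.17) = -0.64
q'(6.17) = 0.01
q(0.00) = -0.63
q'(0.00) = 0.00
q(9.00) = 1.12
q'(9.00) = 0.03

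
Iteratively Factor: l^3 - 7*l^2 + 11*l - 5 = (l - 1)*(l^2 - 6*l + 5) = (l - 5)*(l - 1)*(l - 1)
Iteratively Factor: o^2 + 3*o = (o + 3)*(o)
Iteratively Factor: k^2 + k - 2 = (k + 2)*(k - 1)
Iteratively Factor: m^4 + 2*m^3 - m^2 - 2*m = (m)*(m^3 + 2*m^2 - m - 2) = m*(m - 1)*(m^2 + 3*m + 2) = m*(m - 1)*(m + 1)*(m + 2)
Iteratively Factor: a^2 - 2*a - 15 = (a + 3)*(a - 5)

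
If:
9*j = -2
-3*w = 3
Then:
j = -2/9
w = -1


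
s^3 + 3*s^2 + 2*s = s*(s + 1)*(s + 2)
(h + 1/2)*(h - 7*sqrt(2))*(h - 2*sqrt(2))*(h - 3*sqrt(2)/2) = h^4 - 21*sqrt(2)*h^3/2 + h^3/2 - 21*sqrt(2)*h^2/4 + 55*h^2 - 42*sqrt(2)*h + 55*h/2 - 21*sqrt(2)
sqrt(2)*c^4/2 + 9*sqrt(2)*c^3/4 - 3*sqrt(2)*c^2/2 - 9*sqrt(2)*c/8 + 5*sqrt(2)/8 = (c - 1/2)*(c + 5)*(c - sqrt(2)/2)*(sqrt(2)*c/2 + 1/2)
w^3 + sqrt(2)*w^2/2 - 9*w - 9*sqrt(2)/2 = (w - 3)*(w + 3)*(w + sqrt(2)/2)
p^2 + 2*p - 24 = (p - 4)*(p + 6)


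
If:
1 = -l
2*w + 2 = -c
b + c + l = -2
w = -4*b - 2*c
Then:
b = 1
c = -2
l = -1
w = 0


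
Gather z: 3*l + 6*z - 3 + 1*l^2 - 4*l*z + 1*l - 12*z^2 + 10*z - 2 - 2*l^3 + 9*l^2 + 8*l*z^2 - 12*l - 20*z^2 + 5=-2*l^3 + 10*l^2 - 8*l + z^2*(8*l - 32) + z*(16 - 4*l)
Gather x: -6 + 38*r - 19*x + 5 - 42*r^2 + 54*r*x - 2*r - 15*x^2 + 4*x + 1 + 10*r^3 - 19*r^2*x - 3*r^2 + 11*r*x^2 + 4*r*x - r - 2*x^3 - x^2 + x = 10*r^3 - 45*r^2 + 35*r - 2*x^3 + x^2*(11*r - 16) + x*(-19*r^2 + 58*r - 14)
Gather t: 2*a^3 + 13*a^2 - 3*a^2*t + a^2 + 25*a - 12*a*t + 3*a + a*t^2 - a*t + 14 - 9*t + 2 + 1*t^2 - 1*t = 2*a^3 + 14*a^2 + 28*a + t^2*(a + 1) + t*(-3*a^2 - 13*a - 10) + 16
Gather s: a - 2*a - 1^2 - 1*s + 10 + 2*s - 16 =-a + s - 7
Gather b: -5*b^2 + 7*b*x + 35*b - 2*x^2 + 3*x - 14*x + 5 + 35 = -5*b^2 + b*(7*x + 35) - 2*x^2 - 11*x + 40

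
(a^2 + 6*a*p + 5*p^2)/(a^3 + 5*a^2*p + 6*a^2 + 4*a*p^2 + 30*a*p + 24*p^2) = (a + 5*p)/(a^2 + 4*a*p + 6*a + 24*p)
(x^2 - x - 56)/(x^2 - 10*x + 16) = (x + 7)/(x - 2)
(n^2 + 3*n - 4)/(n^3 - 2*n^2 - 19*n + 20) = 1/(n - 5)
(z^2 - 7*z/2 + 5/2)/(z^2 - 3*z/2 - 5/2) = (z - 1)/(z + 1)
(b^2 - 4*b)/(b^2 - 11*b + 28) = b/(b - 7)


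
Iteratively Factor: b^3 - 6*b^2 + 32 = (b - 4)*(b^2 - 2*b - 8) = (b - 4)*(b + 2)*(b - 4)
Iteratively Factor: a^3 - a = (a - 1)*(a^2 + a) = (a - 1)*(a + 1)*(a)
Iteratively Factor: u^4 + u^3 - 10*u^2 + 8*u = (u - 2)*(u^3 + 3*u^2 - 4*u) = (u - 2)*(u + 4)*(u^2 - u) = u*(u - 2)*(u + 4)*(u - 1)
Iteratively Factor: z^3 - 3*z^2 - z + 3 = (z - 3)*(z^2 - 1) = (z - 3)*(z - 1)*(z + 1)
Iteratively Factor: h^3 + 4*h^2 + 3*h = (h)*(h^2 + 4*h + 3) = h*(h + 3)*(h + 1)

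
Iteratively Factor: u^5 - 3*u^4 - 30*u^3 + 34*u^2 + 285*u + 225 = (u + 3)*(u^4 - 6*u^3 - 12*u^2 + 70*u + 75) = (u + 1)*(u + 3)*(u^3 - 7*u^2 - 5*u + 75) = (u - 5)*(u + 1)*(u + 3)*(u^2 - 2*u - 15) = (u - 5)^2*(u + 1)*(u + 3)*(u + 3)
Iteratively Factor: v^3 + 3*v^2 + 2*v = (v + 1)*(v^2 + 2*v) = (v + 1)*(v + 2)*(v)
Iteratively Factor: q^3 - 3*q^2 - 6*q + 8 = (q - 4)*(q^2 + q - 2) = (q - 4)*(q + 2)*(q - 1)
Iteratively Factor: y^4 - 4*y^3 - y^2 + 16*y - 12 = (y - 2)*(y^3 - 2*y^2 - 5*y + 6) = (y - 2)*(y + 2)*(y^2 - 4*y + 3) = (y - 3)*(y - 2)*(y + 2)*(y - 1)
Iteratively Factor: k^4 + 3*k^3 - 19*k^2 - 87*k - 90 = (k + 2)*(k^3 + k^2 - 21*k - 45) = (k - 5)*(k + 2)*(k^2 + 6*k + 9) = (k - 5)*(k + 2)*(k + 3)*(k + 3)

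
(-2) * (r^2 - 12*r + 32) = -2*r^2 + 24*r - 64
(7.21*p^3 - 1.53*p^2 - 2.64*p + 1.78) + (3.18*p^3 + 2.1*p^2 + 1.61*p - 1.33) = 10.39*p^3 + 0.57*p^2 - 1.03*p + 0.45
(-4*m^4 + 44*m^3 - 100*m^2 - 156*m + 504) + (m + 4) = -4*m^4 + 44*m^3 - 100*m^2 - 155*m + 508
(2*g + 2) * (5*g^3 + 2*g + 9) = 10*g^4 + 10*g^3 + 4*g^2 + 22*g + 18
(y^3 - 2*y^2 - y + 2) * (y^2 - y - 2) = y^5 - 3*y^4 - y^3 + 7*y^2 - 4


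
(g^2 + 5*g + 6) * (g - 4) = g^3 + g^2 - 14*g - 24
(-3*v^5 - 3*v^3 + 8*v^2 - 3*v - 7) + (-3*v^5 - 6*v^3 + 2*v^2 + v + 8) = -6*v^5 - 9*v^3 + 10*v^2 - 2*v + 1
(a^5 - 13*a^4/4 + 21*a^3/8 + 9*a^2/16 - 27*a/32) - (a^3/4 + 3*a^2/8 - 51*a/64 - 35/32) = a^5 - 13*a^4/4 + 19*a^3/8 + 3*a^2/16 - 3*a/64 + 35/32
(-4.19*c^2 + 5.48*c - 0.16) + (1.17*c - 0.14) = -4.19*c^2 + 6.65*c - 0.3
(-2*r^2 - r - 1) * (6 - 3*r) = 6*r^3 - 9*r^2 - 3*r - 6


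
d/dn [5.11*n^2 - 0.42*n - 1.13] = 10.22*n - 0.42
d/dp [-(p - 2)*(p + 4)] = -2*p - 2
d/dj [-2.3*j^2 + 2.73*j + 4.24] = 2.73 - 4.6*j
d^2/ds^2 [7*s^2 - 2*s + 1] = 14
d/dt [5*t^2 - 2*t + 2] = 10*t - 2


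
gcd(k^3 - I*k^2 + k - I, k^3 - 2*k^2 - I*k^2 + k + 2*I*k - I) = k - I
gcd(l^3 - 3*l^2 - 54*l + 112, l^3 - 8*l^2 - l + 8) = l - 8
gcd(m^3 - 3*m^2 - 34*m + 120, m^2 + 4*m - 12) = m + 6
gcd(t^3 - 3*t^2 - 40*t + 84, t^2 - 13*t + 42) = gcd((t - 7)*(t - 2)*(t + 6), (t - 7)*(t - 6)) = t - 7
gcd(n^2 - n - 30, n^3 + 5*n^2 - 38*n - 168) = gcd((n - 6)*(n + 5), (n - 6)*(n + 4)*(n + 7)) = n - 6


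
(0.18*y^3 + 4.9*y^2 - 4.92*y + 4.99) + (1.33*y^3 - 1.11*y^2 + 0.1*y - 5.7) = 1.51*y^3 + 3.79*y^2 - 4.82*y - 0.71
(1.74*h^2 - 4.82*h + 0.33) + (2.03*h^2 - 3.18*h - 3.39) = 3.77*h^2 - 8.0*h - 3.06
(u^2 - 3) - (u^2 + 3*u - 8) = 5 - 3*u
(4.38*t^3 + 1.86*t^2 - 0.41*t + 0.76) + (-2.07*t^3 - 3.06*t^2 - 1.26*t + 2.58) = 2.31*t^3 - 1.2*t^2 - 1.67*t + 3.34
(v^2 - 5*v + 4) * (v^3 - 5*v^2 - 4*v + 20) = v^5 - 10*v^4 + 25*v^3 + 20*v^2 - 116*v + 80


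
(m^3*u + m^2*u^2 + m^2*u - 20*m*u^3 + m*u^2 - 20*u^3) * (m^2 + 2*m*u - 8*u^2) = m^5*u + 3*m^4*u^2 + m^4*u - 26*m^3*u^3 + 3*m^3*u^2 - 48*m^2*u^4 - 26*m^2*u^3 + 160*m*u^5 - 48*m*u^4 + 160*u^5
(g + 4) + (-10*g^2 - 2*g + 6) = -10*g^2 - g + 10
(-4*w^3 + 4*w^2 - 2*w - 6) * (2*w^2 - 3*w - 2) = -8*w^5 + 20*w^4 - 8*w^3 - 14*w^2 + 22*w + 12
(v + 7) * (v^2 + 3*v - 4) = v^3 + 10*v^2 + 17*v - 28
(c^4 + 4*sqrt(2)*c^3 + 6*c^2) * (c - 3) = c^5 - 3*c^4 + 4*sqrt(2)*c^4 - 12*sqrt(2)*c^3 + 6*c^3 - 18*c^2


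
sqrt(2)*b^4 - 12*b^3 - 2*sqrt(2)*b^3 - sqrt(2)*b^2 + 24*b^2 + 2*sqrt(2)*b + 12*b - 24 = (b - 2)*(b - 1)*(b - 6*sqrt(2))*(sqrt(2)*b + sqrt(2))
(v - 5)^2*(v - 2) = v^3 - 12*v^2 + 45*v - 50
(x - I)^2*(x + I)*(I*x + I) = I*x^4 + x^3 + I*x^3 + x^2 + I*x^2 + x + I*x + 1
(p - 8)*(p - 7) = p^2 - 15*p + 56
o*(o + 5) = o^2 + 5*o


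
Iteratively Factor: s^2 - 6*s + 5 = (s - 5)*(s - 1)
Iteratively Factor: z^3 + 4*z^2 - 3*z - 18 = (z + 3)*(z^2 + z - 6) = (z - 2)*(z + 3)*(z + 3)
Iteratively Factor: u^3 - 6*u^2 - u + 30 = (u + 2)*(u^2 - 8*u + 15) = (u - 5)*(u + 2)*(u - 3)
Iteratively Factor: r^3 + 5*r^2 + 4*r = (r)*(r^2 + 5*r + 4) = r*(r + 4)*(r + 1)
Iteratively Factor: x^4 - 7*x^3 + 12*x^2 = (x)*(x^3 - 7*x^2 + 12*x) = x^2*(x^2 - 7*x + 12) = x^2*(x - 4)*(x - 3)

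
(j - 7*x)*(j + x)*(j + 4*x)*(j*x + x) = j^4*x - 2*j^3*x^2 + j^3*x - 31*j^2*x^3 - 2*j^2*x^2 - 28*j*x^4 - 31*j*x^3 - 28*x^4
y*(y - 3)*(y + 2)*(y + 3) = y^4 + 2*y^3 - 9*y^2 - 18*y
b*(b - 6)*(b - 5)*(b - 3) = b^4 - 14*b^3 + 63*b^2 - 90*b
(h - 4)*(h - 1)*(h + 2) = h^3 - 3*h^2 - 6*h + 8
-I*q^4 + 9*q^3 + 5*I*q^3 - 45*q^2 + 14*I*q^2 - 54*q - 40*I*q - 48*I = (q - 6)*(q + I)*(q + 8*I)*(-I*q - I)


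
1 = 1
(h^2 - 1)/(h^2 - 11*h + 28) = (h^2 - 1)/(h^2 - 11*h + 28)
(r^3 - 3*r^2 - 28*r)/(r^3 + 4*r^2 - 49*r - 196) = r/(r + 7)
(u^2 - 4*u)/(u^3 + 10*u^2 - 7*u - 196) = u/(u^2 + 14*u + 49)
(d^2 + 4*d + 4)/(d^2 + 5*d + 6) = (d + 2)/(d + 3)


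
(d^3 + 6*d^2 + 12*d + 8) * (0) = 0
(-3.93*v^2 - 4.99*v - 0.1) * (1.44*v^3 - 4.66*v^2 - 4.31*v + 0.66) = -5.6592*v^5 + 11.1282*v^4 + 40.0477*v^3 + 19.3791*v^2 - 2.8624*v - 0.066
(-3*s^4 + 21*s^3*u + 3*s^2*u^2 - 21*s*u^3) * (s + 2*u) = -3*s^5 + 15*s^4*u + 45*s^3*u^2 - 15*s^2*u^3 - 42*s*u^4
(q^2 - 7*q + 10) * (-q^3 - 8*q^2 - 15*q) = -q^5 - q^4 + 31*q^3 + 25*q^2 - 150*q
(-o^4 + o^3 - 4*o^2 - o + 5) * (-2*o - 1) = 2*o^5 - o^4 + 7*o^3 + 6*o^2 - 9*o - 5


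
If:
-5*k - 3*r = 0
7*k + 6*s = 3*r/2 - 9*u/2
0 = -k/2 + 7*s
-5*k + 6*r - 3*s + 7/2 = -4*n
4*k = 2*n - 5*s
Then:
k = 7/13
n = 61/52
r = -35/39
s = 1/26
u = -139/117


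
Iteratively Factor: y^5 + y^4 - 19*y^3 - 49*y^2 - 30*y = (y)*(y^4 + y^3 - 19*y^2 - 49*y - 30) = y*(y + 3)*(y^3 - 2*y^2 - 13*y - 10) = y*(y + 2)*(y + 3)*(y^2 - 4*y - 5) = y*(y + 1)*(y + 2)*(y + 3)*(y - 5)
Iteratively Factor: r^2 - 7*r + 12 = (r - 3)*(r - 4)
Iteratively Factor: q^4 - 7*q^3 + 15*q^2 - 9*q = (q)*(q^3 - 7*q^2 + 15*q - 9) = q*(q - 3)*(q^2 - 4*q + 3) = q*(q - 3)*(q - 1)*(q - 3)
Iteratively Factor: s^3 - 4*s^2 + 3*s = (s - 1)*(s^2 - 3*s) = s*(s - 1)*(s - 3)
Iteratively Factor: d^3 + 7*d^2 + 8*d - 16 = (d + 4)*(d^2 + 3*d - 4) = (d + 4)^2*(d - 1)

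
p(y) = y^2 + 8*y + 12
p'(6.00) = 20.00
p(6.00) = 96.00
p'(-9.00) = -10.00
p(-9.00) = 21.00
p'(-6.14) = -4.28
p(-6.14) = 0.58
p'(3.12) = 14.24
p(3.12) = 46.69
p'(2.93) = 13.86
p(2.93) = 44.02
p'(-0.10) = 7.80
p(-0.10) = 11.21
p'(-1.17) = 5.66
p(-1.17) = 4.01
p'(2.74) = 13.48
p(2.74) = 41.43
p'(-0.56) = 6.88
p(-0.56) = 7.83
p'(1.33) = 10.66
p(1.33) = 24.41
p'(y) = 2*y + 8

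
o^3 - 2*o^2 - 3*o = o*(o - 3)*(o + 1)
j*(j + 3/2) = j^2 + 3*j/2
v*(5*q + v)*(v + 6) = 5*q*v^2 + 30*q*v + v^3 + 6*v^2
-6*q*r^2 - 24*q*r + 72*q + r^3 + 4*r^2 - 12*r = (-6*q + r)*(r - 2)*(r + 6)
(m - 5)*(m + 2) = m^2 - 3*m - 10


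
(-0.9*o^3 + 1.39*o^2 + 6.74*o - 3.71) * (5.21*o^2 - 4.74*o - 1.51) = -4.689*o^5 + 11.5079*o^4 + 29.8858*o^3 - 53.3756*o^2 + 7.408*o + 5.6021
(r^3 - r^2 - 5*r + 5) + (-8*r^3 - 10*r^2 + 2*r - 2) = -7*r^3 - 11*r^2 - 3*r + 3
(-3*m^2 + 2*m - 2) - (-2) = -3*m^2 + 2*m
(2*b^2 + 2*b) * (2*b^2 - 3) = 4*b^4 + 4*b^3 - 6*b^2 - 6*b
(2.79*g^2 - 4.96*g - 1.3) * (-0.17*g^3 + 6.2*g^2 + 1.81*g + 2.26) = -0.4743*g^5 + 18.1412*g^4 - 25.4811*g^3 - 10.7322*g^2 - 13.5626*g - 2.938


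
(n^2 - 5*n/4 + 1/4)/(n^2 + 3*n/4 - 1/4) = (n - 1)/(n + 1)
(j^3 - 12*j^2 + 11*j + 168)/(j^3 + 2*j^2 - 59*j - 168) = (j - 7)/(j + 7)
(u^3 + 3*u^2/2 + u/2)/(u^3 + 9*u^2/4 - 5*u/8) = 4*(2*u^2 + 3*u + 1)/(8*u^2 + 18*u - 5)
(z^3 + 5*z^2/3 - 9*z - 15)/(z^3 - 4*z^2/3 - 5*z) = (z + 3)/z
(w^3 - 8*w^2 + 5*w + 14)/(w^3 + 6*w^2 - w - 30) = (w^2 - 6*w - 7)/(w^2 + 8*w + 15)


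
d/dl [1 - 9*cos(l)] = 9*sin(l)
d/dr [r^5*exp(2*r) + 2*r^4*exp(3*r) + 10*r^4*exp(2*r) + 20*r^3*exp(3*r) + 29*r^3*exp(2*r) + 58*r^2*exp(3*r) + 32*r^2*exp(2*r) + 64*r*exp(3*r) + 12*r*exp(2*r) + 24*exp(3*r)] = (2*r^5 + 6*r^4*exp(r) + 25*r^4 + 68*r^3*exp(r) + 98*r^3 + 234*r^2*exp(r) + 151*r^2 + 308*r*exp(r) + 88*r + 136*exp(r) + 12)*exp(2*r)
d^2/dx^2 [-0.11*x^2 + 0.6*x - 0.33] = -0.220000000000000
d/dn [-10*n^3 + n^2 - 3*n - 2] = -30*n^2 + 2*n - 3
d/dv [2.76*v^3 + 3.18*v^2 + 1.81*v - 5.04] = 8.28*v^2 + 6.36*v + 1.81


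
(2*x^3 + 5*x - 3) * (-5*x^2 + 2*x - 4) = -10*x^5 + 4*x^4 - 33*x^3 + 25*x^2 - 26*x + 12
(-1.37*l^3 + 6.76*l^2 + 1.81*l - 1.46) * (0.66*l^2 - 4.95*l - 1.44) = -0.9042*l^5 + 11.2431*l^4 - 30.2946*l^3 - 19.6575*l^2 + 4.6206*l + 2.1024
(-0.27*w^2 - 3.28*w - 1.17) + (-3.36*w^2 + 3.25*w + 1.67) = -3.63*w^2 - 0.0299999999999998*w + 0.5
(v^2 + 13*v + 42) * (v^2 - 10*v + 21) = v^4 + 3*v^3 - 67*v^2 - 147*v + 882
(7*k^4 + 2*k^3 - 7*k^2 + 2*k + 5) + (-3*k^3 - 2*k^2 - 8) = 7*k^4 - k^3 - 9*k^2 + 2*k - 3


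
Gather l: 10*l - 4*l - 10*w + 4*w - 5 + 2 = 6*l - 6*w - 3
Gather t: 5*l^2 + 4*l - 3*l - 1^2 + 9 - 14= 5*l^2 + l - 6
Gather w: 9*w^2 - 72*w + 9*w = 9*w^2 - 63*w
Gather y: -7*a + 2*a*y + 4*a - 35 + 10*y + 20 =-3*a + y*(2*a + 10) - 15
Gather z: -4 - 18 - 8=-30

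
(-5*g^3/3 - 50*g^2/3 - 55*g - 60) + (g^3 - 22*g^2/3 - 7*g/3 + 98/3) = -2*g^3/3 - 24*g^2 - 172*g/3 - 82/3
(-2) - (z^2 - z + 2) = -z^2 + z - 4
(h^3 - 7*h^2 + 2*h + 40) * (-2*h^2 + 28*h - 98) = -2*h^5 + 42*h^4 - 298*h^3 + 662*h^2 + 924*h - 3920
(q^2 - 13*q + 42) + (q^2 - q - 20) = 2*q^2 - 14*q + 22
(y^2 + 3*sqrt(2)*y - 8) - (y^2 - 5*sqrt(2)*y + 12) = 8*sqrt(2)*y - 20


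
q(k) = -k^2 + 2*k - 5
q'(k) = 2 - 2*k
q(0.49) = -4.26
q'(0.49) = 1.02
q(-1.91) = -12.47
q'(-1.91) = 5.82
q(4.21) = -14.30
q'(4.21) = -6.42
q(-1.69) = -11.24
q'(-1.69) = 5.38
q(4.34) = -15.16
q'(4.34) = -6.68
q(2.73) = -6.99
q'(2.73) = -3.46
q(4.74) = -17.99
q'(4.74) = -7.48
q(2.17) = -5.37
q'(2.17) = -2.34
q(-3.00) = -20.00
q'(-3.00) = 8.00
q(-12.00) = -173.00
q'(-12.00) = 26.00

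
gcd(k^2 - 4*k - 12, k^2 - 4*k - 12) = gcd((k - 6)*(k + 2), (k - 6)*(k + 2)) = k^2 - 4*k - 12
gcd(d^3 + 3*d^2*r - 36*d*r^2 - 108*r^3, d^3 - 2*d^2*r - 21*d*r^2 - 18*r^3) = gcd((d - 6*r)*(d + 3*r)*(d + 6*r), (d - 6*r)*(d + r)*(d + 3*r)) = -d^2 + 3*d*r + 18*r^2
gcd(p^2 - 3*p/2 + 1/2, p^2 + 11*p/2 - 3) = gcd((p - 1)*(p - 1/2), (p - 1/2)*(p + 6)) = p - 1/2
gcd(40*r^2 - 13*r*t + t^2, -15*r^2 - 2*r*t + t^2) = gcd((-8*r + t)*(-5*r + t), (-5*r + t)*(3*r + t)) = 5*r - t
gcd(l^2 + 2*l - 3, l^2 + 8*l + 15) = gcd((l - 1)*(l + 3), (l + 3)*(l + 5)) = l + 3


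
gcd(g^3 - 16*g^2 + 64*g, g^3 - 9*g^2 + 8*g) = g^2 - 8*g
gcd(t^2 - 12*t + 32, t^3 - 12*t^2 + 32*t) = t^2 - 12*t + 32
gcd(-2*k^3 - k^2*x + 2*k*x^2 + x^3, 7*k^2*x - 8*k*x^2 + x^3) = -k + x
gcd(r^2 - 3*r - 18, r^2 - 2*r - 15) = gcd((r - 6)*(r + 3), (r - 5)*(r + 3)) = r + 3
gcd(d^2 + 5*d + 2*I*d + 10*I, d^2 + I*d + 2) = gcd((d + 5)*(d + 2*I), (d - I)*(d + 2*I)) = d + 2*I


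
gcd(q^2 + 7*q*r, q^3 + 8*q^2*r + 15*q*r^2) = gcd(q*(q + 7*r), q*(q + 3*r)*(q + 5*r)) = q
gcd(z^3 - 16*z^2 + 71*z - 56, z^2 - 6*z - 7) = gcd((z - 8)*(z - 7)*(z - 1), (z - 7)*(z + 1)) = z - 7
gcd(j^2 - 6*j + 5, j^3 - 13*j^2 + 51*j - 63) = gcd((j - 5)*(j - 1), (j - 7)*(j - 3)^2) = 1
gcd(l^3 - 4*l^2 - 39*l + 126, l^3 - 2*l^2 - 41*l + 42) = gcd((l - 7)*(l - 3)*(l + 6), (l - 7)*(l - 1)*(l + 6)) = l^2 - l - 42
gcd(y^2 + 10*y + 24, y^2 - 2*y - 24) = y + 4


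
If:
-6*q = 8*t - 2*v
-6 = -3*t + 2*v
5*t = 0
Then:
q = -1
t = 0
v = -3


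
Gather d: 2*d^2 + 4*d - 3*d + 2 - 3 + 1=2*d^2 + d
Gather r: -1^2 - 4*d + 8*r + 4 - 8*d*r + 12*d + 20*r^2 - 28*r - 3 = 8*d + 20*r^2 + r*(-8*d - 20)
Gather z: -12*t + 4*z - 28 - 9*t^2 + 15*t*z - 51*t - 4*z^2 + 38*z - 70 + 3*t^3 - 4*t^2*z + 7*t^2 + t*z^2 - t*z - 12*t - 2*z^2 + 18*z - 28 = 3*t^3 - 2*t^2 - 75*t + z^2*(t - 6) + z*(-4*t^2 + 14*t + 60) - 126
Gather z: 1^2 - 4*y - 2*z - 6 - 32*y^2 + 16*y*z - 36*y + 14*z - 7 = -32*y^2 - 40*y + z*(16*y + 12) - 12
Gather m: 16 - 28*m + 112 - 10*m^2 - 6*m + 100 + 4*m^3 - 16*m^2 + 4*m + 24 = 4*m^3 - 26*m^2 - 30*m + 252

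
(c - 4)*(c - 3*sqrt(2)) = c^2 - 3*sqrt(2)*c - 4*c + 12*sqrt(2)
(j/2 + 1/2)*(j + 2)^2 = j^3/2 + 5*j^2/2 + 4*j + 2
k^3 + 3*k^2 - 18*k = k*(k - 3)*(k + 6)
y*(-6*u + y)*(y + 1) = -6*u*y^2 - 6*u*y + y^3 + y^2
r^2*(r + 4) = r^3 + 4*r^2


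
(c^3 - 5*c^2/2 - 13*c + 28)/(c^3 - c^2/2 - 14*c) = (c - 2)/c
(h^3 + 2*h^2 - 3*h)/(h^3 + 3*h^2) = (h - 1)/h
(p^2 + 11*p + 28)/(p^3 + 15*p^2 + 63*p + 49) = (p + 4)/(p^2 + 8*p + 7)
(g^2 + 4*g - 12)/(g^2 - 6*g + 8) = (g + 6)/(g - 4)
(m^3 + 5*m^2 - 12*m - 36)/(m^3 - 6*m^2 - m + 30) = (m + 6)/(m - 5)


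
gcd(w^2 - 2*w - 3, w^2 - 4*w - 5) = w + 1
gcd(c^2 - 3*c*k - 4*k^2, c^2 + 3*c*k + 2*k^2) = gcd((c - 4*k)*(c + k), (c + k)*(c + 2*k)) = c + k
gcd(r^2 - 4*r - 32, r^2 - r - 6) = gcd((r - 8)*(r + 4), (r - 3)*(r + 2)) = 1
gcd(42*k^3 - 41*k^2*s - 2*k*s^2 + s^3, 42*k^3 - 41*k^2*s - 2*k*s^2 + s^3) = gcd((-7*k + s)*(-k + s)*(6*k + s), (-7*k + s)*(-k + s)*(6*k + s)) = 42*k^3 - 41*k^2*s - 2*k*s^2 + s^3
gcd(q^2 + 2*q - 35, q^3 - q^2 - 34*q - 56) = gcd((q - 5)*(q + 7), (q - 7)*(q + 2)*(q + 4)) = 1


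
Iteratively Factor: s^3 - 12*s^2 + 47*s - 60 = (s - 4)*(s^2 - 8*s + 15) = (s - 5)*(s - 4)*(s - 3)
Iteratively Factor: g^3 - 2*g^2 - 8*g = (g + 2)*(g^2 - 4*g) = g*(g + 2)*(g - 4)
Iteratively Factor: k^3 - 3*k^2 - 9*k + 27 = (k + 3)*(k^2 - 6*k + 9) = (k - 3)*(k + 3)*(k - 3)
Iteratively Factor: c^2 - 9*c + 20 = (c - 4)*(c - 5)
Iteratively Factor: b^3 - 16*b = (b - 4)*(b^2 + 4*b) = (b - 4)*(b + 4)*(b)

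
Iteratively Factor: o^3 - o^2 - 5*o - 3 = (o - 3)*(o^2 + 2*o + 1) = (o - 3)*(o + 1)*(o + 1)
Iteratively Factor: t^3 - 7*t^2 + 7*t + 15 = (t - 3)*(t^2 - 4*t - 5) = (t - 3)*(t + 1)*(t - 5)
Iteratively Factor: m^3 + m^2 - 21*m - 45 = (m - 5)*(m^2 + 6*m + 9) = (m - 5)*(m + 3)*(m + 3)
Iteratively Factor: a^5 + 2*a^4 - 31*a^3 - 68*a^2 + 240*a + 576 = (a - 4)*(a^4 + 6*a^3 - 7*a^2 - 96*a - 144) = (a - 4)*(a + 3)*(a^3 + 3*a^2 - 16*a - 48) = (a - 4)*(a + 3)^2*(a^2 - 16) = (a - 4)*(a + 3)^2*(a + 4)*(a - 4)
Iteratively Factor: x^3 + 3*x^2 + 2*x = (x + 2)*(x^2 + x) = (x + 1)*(x + 2)*(x)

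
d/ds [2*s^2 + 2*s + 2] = 4*s + 2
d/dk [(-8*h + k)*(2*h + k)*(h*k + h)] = h*(-16*h^2 - 12*h*k - 6*h + 3*k^2 + 2*k)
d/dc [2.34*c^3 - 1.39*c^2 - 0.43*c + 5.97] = 7.02*c^2 - 2.78*c - 0.43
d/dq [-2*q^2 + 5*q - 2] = 5 - 4*q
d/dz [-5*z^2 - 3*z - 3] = -10*z - 3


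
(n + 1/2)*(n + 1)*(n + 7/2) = n^3 + 5*n^2 + 23*n/4 + 7/4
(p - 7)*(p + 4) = p^2 - 3*p - 28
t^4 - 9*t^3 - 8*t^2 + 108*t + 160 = (t - 8)*(t - 5)*(t + 2)^2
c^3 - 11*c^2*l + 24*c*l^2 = c*(c - 8*l)*(c - 3*l)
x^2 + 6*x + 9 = (x + 3)^2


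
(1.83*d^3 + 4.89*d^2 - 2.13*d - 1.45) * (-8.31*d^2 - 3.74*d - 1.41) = -15.2073*d^5 - 47.4801*d^4 - 3.1686*d^3 + 13.1208*d^2 + 8.4263*d + 2.0445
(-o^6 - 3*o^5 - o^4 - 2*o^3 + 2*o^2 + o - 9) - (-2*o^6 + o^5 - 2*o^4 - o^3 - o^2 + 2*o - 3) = o^6 - 4*o^5 + o^4 - o^3 + 3*o^2 - o - 6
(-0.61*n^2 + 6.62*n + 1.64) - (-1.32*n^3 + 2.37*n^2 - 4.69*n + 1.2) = 1.32*n^3 - 2.98*n^2 + 11.31*n + 0.44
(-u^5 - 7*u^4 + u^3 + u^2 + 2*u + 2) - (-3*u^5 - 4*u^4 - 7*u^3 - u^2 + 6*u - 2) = 2*u^5 - 3*u^4 + 8*u^3 + 2*u^2 - 4*u + 4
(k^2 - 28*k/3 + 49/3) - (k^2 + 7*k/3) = 49/3 - 35*k/3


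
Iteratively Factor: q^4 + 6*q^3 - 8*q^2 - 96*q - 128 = (q + 4)*(q^3 + 2*q^2 - 16*q - 32) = (q + 2)*(q + 4)*(q^2 - 16) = (q - 4)*(q + 2)*(q + 4)*(q + 4)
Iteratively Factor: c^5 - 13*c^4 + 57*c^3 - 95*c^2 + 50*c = (c - 1)*(c^4 - 12*c^3 + 45*c^2 - 50*c) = (c - 5)*(c - 1)*(c^3 - 7*c^2 + 10*c) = (c - 5)*(c - 2)*(c - 1)*(c^2 - 5*c) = c*(c - 5)*(c - 2)*(c - 1)*(c - 5)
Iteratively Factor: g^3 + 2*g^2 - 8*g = (g + 4)*(g^2 - 2*g) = (g - 2)*(g + 4)*(g)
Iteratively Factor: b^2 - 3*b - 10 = (b - 5)*(b + 2)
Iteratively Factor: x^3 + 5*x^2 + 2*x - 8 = (x - 1)*(x^2 + 6*x + 8) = (x - 1)*(x + 2)*(x + 4)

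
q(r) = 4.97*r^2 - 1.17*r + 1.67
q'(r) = 9.94*r - 1.17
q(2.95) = 41.47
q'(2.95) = 28.15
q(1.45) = 10.42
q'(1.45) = 13.24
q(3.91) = 73.08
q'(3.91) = 37.70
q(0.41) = 2.03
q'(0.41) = 2.91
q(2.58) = 31.73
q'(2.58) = 24.48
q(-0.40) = 2.93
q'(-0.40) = -5.15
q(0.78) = 3.78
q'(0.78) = 6.58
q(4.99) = 119.59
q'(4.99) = 48.43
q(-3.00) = 49.91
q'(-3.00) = -30.99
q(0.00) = 1.67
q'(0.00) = -1.17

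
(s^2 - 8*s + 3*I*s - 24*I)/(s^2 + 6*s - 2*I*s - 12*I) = (s^2 + s*(-8 + 3*I) - 24*I)/(s^2 + 2*s*(3 - I) - 12*I)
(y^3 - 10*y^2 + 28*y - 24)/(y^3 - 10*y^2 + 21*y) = (y^3 - 10*y^2 + 28*y - 24)/(y*(y^2 - 10*y + 21))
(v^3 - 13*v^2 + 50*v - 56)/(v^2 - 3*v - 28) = (v^2 - 6*v + 8)/(v + 4)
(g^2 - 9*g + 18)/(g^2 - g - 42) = (-g^2 + 9*g - 18)/(-g^2 + g + 42)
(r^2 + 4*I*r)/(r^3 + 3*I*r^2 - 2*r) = (r + 4*I)/(r^2 + 3*I*r - 2)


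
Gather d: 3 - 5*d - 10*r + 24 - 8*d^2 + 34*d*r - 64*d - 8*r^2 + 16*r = -8*d^2 + d*(34*r - 69) - 8*r^2 + 6*r + 27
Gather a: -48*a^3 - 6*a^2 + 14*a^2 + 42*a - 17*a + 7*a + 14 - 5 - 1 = -48*a^3 + 8*a^2 + 32*a + 8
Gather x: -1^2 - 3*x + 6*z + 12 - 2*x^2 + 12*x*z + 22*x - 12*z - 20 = -2*x^2 + x*(12*z + 19) - 6*z - 9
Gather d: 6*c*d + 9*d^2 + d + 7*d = 9*d^2 + d*(6*c + 8)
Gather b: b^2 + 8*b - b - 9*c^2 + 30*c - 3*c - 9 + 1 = b^2 + 7*b - 9*c^2 + 27*c - 8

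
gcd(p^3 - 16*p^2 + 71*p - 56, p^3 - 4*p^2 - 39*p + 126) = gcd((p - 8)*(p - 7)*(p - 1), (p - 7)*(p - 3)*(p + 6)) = p - 7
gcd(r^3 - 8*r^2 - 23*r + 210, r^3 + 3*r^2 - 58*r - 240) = r + 5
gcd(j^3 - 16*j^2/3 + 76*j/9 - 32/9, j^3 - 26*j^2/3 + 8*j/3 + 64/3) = j - 2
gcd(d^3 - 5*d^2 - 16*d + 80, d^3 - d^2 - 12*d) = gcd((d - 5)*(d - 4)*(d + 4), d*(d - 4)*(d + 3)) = d - 4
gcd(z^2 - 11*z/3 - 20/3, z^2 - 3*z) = 1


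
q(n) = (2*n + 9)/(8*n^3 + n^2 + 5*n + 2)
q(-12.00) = 0.00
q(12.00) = 0.00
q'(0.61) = -2.68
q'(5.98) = -0.00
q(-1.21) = -0.39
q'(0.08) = -7.55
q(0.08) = 3.80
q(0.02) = 4.30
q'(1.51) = -0.44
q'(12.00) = 0.00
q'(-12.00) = 0.00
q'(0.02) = -9.39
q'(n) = (2*n + 9)*(-24*n^2 - 2*n - 5)/(8*n^3 + n^2 + 5*n + 2)^2 + 2/(8*n^3 + n^2 + 5*n + 2)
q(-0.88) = -1.02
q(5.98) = 0.01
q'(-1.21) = -1.00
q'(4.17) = -0.02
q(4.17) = 0.03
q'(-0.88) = -3.44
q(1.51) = 0.31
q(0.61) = 1.41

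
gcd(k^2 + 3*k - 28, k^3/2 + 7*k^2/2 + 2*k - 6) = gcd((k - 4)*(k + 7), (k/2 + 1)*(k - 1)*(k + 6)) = 1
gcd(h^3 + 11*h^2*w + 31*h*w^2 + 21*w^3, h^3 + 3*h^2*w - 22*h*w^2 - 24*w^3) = h + w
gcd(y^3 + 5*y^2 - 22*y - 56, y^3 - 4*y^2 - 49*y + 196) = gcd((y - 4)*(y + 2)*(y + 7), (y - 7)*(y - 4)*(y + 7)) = y^2 + 3*y - 28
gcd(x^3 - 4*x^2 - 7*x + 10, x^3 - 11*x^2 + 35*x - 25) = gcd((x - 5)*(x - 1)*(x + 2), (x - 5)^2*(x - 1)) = x^2 - 6*x + 5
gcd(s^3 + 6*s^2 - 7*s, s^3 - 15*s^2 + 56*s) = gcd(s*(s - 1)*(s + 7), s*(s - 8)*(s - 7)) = s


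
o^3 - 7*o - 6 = (o - 3)*(o + 1)*(o + 2)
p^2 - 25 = (p - 5)*(p + 5)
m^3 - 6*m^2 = m^2*(m - 6)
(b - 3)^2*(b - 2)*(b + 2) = b^4 - 6*b^3 + 5*b^2 + 24*b - 36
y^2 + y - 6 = (y - 2)*(y + 3)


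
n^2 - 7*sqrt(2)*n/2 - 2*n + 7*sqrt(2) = (n - 2)*(n - 7*sqrt(2)/2)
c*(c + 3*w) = c^2 + 3*c*w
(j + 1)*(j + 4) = j^2 + 5*j + 4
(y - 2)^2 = y^2 - 4*y + 4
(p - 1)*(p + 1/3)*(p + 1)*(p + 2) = p^4 + 7*p^3/3 - p^2/3 - 7*p/3 - 2/3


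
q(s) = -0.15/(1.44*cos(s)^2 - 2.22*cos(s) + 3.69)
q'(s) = -0.15*(2.88*sin(s)*cos(s) - 2.22*sin(s))/(1.44*cos(s)^2 - 2.22*cos(s) + 3.69)^2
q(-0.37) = -0.05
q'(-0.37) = 0.00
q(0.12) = -0.05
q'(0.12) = -0.00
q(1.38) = -0.05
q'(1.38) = 0.02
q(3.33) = -0.02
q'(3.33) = -0.00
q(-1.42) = -0.04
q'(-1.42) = -0.02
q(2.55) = -0.02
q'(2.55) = 0.01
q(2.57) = -0.02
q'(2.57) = 0.01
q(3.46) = -0.02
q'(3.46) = -0.00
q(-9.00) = -0.02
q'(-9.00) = -0.00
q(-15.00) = -0.02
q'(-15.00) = -0.01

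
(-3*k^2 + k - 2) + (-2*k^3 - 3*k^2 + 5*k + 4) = -2*k^3 - 6*k^2 + 6*k + 2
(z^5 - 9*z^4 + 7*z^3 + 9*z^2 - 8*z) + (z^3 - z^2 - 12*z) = z^5 - 9*z^4 + 8*z^3 + 8*z^2 - 20*z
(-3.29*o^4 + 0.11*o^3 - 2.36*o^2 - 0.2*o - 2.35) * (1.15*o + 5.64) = -3.7835*o^5 - 18.4291*o^4 - 2.0936*o^3 - 13.5404*o^2 - 3.8305*o - 13.254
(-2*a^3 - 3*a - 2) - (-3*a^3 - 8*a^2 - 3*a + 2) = a^3 + 8*a^2 - 4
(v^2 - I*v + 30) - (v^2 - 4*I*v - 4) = 3*I*v + 34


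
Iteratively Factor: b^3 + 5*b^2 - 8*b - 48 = (b + 4)*(b^2 + b - 12) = (b - 3)*(b + 4)*(b + 4)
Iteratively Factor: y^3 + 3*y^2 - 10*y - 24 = (y + 4)*(y^2 - y - 6) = (y + 2)*(y + 4)*(y - 3)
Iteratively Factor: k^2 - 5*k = (k)*(k - 5)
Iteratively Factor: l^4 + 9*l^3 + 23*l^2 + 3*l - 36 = (l - 1)*(l^3 + 10*l^2 + 33*l + 36) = (l - 1)*(l + 3)*(l^2 + 7*l + 12) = (l - 1)*(l + 3)^2*(l + 4)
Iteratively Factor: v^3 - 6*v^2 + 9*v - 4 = (v - 1)*(v^2 - 5*v + 4) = (v - 1)^2*(v - 4)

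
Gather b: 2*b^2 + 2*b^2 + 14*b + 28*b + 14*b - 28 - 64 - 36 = 4*b^2 + 56*b - 128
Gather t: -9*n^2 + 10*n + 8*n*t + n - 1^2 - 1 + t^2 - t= -9*n^2 + 11*n + t^2 + t*(8*n - 1) - 2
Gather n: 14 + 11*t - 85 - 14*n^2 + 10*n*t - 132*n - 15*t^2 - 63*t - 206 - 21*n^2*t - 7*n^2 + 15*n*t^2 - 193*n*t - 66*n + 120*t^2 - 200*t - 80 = n^2*(-21*t - 21) + n*(15*t^2 - 183*t - 198) + 105*t^2 - 252*t - 357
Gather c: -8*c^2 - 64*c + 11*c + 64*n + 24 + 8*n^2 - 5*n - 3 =-8*c^2 - 53*c + 8*n^2 + 59*n + 21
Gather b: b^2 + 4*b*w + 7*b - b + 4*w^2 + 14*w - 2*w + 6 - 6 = b^2 + b*(4*w + 6) + 4*w^2 + 12*w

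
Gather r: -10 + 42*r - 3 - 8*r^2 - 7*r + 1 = -8*r^2 + 35*r - 12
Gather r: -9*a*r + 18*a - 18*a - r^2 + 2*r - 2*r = -9*a*r - r^2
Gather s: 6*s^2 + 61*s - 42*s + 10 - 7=6*s^2 + 19*s + 3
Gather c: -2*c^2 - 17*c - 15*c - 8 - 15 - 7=-2*c^2 - 32*c - 30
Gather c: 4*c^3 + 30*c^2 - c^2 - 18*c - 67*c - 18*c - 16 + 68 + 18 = 4*c^3 + 29*c^2 - 103*c + 70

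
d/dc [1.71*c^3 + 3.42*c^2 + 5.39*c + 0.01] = 5.13*c^2 + 6.84*c + 5.39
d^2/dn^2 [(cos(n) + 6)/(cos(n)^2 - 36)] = (sin(n)^2 - 6*cos(n) + 1)/(cos(n) - 6)^3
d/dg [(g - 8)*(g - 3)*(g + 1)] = 3*g^2 - 20*g + 13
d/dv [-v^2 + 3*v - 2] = 3 - 2*v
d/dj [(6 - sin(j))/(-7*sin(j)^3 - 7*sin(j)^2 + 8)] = (-14*sin(j)^3 + 119*sin(j)^2 + 84*sin(j) - 8)*cos(j)/(7*sin(j)^3 + 7*sin(j)^2 - 8)^2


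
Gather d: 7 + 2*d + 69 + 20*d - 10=22*d + 66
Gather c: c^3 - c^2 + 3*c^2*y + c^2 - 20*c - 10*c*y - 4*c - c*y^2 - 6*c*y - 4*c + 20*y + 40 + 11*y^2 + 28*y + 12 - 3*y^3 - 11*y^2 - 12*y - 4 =c^3 + 3*c^2*y + c*(-y^2 - 16*y - 28) - 3*y^3 + 36*y + 48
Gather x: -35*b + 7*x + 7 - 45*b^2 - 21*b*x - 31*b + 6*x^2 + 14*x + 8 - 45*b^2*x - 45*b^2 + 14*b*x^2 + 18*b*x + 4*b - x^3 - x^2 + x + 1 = -90*b^2 - 62*b - x^3 + x^2*(14*b + 5) + x*(-45*b^2 - 3*b + 22) + 16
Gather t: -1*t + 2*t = t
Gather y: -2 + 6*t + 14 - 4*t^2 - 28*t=-4*t^2 - 22*t + 12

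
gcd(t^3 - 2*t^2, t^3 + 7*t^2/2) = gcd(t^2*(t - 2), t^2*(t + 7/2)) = t^2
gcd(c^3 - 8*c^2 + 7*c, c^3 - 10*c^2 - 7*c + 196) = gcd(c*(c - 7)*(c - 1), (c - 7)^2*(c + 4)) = c - 7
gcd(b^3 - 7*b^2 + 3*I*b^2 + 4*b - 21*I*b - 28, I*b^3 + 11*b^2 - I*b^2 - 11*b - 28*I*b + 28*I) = 1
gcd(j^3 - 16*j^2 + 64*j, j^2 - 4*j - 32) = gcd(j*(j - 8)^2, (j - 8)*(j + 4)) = j - 8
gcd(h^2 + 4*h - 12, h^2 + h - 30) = h + 6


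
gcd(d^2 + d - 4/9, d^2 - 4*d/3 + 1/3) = d - 1/3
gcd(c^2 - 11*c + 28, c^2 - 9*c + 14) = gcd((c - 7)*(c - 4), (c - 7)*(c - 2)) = c - 7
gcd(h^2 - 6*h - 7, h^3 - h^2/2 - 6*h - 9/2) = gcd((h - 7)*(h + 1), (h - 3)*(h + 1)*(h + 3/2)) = h + 1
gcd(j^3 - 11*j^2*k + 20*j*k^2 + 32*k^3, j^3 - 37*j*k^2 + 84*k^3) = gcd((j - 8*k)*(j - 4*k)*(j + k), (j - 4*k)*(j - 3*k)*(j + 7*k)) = j - 4*k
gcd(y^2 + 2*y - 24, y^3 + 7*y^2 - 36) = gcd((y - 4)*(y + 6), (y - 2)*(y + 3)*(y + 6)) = y + 6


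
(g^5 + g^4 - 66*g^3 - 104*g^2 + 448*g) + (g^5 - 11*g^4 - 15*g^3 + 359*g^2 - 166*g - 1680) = 2*g^5 - 10*g^4 - 81*g^3 + 255*g^2 + 282*g - 1680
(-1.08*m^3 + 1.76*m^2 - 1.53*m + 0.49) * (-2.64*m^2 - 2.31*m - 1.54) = 2.8512*m^5 - 2.1516*m^4 + 1.6368*m^3 - 0.4697*m^2 + 1.2243*m - 0.7546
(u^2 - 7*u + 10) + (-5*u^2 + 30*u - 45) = -4*u^2 + 23*u - 35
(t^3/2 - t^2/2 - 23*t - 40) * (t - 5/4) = t^4/2 - 9*t^3/8 - 179*t^2/8 - 45*t/4 + 50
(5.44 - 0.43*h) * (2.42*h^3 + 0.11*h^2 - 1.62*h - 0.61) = -1.0406*h^4 + 13.1175*h^3 + 1.295*h^2 - 8.5505*h - 3.3184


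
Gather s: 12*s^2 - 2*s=12*s^2 - 2*s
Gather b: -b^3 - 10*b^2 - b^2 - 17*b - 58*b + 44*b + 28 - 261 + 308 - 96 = -b^3 - 11*b^2 - 31*b - 21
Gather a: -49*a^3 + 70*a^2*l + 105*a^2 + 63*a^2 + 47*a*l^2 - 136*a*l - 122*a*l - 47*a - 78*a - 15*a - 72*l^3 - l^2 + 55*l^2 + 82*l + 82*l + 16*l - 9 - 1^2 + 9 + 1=-49*a^3 + a^2*(70*l + 168) + a*(47*l^2 - 258*l - 140) - 72*l^3 + 54*l^2 + 180*l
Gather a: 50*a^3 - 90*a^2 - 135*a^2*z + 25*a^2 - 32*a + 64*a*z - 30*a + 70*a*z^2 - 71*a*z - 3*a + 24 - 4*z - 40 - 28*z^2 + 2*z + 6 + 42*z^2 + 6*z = 50*a^3 + a^2*(-135*z - 65) + a*(70*z^2 - 7*z - 65) + 14*z^2 + 4*z - 10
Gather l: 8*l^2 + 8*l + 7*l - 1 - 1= 8*l^2 + 15*l - 2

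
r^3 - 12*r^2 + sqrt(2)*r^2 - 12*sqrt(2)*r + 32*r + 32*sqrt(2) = (r - 8)*(r - 4)*(r + sqrt(2))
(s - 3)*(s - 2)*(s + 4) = s^3 - s^2 - 14*s + 24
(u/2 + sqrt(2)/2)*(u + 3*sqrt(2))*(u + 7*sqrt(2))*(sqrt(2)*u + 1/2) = sqrt(2)*u^4/2 + 45*u^3/4 + 135*sqrt(2)*u^2/4 + 115*u/2 + 21*sqrt(2)/2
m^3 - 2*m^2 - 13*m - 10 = (m - 5)*(m + 1)*(m + 2)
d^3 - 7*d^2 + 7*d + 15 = (d - 5)*(d - 3)*(d + 1)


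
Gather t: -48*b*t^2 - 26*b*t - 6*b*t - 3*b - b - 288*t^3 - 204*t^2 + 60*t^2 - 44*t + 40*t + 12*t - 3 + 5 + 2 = -4*b - 288*t^3 + t^2*(-48*b - 144) + t*(8 - 32*b) + 4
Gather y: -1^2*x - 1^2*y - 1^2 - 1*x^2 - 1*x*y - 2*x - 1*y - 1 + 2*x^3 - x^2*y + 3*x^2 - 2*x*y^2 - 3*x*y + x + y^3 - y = 2*x^3 + 2*x^2 - 2*x*y^2 - 2*x + y^3 + y*(-x^2 - 4*x - 3) - 2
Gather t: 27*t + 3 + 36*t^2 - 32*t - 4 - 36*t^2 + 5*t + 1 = 0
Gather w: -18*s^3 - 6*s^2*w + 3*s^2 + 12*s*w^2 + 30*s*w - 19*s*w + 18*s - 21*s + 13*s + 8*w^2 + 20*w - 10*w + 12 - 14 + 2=-18*s^3 + 3*s^2 + 10*s + w^2*(12*s + 8) + w*(-6*s^2 + 11*s + 10)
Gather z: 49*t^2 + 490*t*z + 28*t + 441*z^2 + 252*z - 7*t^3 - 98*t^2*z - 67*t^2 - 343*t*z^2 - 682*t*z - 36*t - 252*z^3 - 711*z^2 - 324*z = -7*t^3 - 18*t^2 - 8*t - 252*z^3 + z^2*(-343*t - 270) + z*(-98*t^2 - 192*t - 72)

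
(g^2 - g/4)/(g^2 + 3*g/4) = (4*g - 1)/(4*g + 3)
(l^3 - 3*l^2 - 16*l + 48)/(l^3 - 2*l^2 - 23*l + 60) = (l + 4)/(l + 5)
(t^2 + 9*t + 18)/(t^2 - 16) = (t^2 + 9*t + 18)/(t^2 - 16)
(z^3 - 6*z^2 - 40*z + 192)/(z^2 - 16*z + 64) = (z^2 + 2*z - 24)/(z - 8)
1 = 1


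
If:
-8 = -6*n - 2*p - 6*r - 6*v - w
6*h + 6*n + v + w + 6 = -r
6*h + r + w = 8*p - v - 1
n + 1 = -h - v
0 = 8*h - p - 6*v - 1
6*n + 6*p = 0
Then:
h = -45/28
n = 5/2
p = -5/2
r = 527/140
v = -53/28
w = -463/35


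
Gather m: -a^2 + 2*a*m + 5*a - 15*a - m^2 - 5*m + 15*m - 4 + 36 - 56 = -a^2 - 10*a - m^2 + m*(2*a + 10) - 24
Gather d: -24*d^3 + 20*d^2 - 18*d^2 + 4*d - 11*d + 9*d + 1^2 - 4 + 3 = -24*d^3 + 2*d^2 + 2*d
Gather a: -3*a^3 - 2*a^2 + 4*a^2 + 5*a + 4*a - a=-3*a^3 + 2*a^2 + 8*a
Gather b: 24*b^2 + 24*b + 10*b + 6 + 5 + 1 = 24*b^2 + 34*b + 12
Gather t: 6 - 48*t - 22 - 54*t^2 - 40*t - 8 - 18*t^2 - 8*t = -72*t^2 - 96*t - 24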